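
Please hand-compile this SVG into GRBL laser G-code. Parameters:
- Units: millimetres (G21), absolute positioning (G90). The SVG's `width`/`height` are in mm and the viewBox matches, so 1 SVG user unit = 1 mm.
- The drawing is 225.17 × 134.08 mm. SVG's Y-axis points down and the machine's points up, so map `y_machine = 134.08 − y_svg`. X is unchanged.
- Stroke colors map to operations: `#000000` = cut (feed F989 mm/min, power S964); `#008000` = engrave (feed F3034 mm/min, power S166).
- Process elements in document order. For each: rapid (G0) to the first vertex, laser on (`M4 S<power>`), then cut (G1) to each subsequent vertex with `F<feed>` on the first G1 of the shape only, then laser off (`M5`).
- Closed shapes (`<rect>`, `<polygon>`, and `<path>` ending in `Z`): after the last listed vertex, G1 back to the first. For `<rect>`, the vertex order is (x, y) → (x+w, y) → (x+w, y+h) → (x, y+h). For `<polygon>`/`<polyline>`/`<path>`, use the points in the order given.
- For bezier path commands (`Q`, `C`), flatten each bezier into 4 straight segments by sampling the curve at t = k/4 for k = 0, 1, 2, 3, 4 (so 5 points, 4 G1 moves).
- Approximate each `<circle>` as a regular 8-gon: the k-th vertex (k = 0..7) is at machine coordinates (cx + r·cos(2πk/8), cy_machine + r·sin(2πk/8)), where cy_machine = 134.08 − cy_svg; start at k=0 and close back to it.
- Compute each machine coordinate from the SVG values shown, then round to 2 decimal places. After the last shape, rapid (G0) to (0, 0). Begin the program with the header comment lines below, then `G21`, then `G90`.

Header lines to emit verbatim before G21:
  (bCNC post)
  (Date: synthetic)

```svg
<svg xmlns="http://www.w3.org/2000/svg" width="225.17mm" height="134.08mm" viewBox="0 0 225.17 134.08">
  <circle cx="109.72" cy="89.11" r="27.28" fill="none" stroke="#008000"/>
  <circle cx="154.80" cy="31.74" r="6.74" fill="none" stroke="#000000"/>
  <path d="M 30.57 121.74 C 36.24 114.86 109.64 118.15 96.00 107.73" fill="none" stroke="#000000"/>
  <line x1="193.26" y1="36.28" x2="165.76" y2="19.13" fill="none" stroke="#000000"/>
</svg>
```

(bCNC post)
(Date: synthetic)
G21
G90
G0 X137.00 Y44.97
M4 S166
G1 X129.01 Y64.26 F3034
G1 X109.72 Y72.25
G1 X90.43 Y64.26
G1 X82.44 Y44.97
G1 X90.43 Y25.68
G1 X109.72 Y17.69
G1 X129.01 Y25.68
G1 X137.00 Y44.97
M5
G0 X161.54 Y102.34
M4 S964
G1 X159.57 Y107.11 F989
G1 X154.80 Y109.08
G1 X150.03 Y107.11
G1 X148.06 Y102.34
G1 X150.03 Y97.57
G1 X154.80 Y95.60
G1 X159.57 Y97.57
G1 X161.54 Y102.34
M5
G0 X30.57 Y12.34
M4 S964
G1 X45.10 Y15.97 F989
G1 X70.53 Y18.02
G1 X92.33 Y20.73
G1 X96.00 Y26.35
M5
G0 X193.26 Y97.80
M4 S964
G1 X165.76 Y114.95 F989
M5
G0 X0.00 Y0.00

viewBox `0 0 225.17 134.08` with mm width/height → 1 unit = 1 mm. Flip: y_m = 134.08 − y_svg.

**Shape 1** — `<circle>` circle, stroke `#008000` → engrave (S166, F3034). Machine vertices: (137.00,44.97) → (129.01,64.26) → (109.72,72.25) → (90.43,64.26) → (82.44,44.97) → (90.43,25.68) → (109.72,17.69) → (129.01,25.68) → (137.00,44.97). Closed: final G1 returns to the first vertex.

**Shape 2** — `<circle>` circle, stroke `#000000` → cut (S964, F989). Machine vertices: (161.54,102.34) → (159.57,107.11) → (154.80,109.08) → (150.03,107.11) → (148.06,102.34) → (150.03,97.57) → (154.80,95.60) → (159.57,97.57) → (161.54,102.34). Closed: final G1 returns to the first vertex.

**Shape 3** — `<path>` cubic bezier, stroke `#000000` → cut (S964, F989). Control points (SVG): P0=(30.57,121.74), P1=(36.24,114.86), P2=(109.64,118.15), P3=(96.00,107.73); sampled at t=k/4. Machine vertices: (30.57,12.34) → (45.10,15.97) → (70.53,18.02) → (92.33,20.73) → (96.00,26.35). Open path.

**Shape 4** — `<line>` line segment, stroke `#000000` → cut (S964, F989). Machine vertices: (193.26,97.80) → (165.76,114.95). Open path.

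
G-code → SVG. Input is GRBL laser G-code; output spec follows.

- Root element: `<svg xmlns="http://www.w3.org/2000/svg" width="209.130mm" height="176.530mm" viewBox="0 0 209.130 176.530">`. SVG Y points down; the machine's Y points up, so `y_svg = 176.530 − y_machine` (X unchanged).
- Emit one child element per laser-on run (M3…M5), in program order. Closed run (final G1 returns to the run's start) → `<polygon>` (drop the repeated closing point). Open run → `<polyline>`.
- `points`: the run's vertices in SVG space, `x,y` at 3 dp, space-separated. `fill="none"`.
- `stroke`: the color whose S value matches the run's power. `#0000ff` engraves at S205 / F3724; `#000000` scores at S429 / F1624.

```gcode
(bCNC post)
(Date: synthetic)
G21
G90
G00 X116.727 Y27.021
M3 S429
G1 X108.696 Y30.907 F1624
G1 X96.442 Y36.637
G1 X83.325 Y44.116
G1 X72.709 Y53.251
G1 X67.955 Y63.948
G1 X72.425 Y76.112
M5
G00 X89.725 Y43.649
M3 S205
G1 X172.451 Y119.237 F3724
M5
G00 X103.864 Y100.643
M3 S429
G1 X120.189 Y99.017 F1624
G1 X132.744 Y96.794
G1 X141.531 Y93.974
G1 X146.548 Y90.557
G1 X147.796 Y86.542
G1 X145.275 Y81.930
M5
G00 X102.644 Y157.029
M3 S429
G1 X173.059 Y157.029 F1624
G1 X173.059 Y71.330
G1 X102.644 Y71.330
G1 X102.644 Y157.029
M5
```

y_svg = 176.530 − y_m.

[1] S429→`#000000` (score); open run; points: 116.727,149.509 108.696,145.623 96.442,139.893 83.325,132.414 72.709,123.279 67.955,112.582 72.425,100.418

[2] S205→`#0000ff` (engrave); open run; points: 89.725,132.881 172.451,57.293

[3] S429→`#000000` (score); open run; points: 103.864,75.887 120.189,77.513 132.744,79.736 141.531,82.556 146.548,85.973 147.796,89.988 145.275,94.600

[4] S429→`#000000` (score); closed run; points: 102.644,19.501 173.059,19.501 173.059,105.200 102.644,105.200

<svg xmlns="http://www.w3.org/2000/svg" width="209.130mm" height="176.530mm" viewBox="0 0 209.130 176.530">
  <polyline points="116.727,149.509 108.696,145.623 96.442,139.893 83.325,132.414 72.709,123.279 67.955,112.582 72.425,100.418" fill="none" stroke="#000000"/>
  <polyline points="89.725,132.881 172.451,57.293" fill="none" stroke="#0000ff"/>
  <polyline points="103.864,75.887 120.189,77.513 132.744,79.736 141.531,82.556 146.548,85.973 147.796,89.988 145.275,94.600" fill="none" stroke="#000000"/>
  <polygon points="102.644,19.501 173.059,19.501 173.059,105.200 102.644,105.200" fill="none" stroke="#000000"/>
</svg>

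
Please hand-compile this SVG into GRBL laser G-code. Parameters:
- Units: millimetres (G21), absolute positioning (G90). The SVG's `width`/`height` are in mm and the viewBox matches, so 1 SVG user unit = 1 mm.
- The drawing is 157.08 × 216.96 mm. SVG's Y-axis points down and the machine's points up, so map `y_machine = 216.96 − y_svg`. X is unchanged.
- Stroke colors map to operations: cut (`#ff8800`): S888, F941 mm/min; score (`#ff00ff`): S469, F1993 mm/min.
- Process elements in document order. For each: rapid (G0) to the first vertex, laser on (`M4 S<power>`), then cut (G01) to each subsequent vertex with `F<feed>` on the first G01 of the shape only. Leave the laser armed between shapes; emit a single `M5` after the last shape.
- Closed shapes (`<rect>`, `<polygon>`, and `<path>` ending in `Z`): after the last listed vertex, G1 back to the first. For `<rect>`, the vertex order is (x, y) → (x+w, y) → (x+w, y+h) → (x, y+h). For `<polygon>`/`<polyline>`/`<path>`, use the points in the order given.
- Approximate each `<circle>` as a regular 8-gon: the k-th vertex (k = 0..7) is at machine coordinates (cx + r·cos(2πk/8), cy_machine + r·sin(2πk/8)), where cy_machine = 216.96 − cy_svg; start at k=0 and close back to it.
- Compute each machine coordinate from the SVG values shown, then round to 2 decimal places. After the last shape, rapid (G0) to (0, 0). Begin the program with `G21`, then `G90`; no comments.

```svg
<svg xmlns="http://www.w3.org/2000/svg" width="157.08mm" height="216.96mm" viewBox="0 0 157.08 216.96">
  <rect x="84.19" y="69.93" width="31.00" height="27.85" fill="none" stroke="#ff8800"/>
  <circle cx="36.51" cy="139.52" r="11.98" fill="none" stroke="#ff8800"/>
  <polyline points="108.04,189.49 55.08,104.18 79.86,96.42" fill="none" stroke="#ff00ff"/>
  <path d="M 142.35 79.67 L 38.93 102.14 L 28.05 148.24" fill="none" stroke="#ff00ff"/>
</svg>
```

1 u = 1 mm; y_m = 216.96 − y.

[1] `<rect>` rectangle, #ff8800→cut S888 F941: (84.19,147.03) → (115.19,147.03) → (115.19,119.18) → (84.19,119.18) → (84.19,147.03) (closed)

[2] `<circle>` circle, #ff8800→cut S888 F941: (48.49,77.44) → (44.98,85.91) → (36.51,89.42) → (28.04,85.91) → (24.53,77.44) → (28.04,68.97) → (36.51,65.46) → (44.98,68.97) → (48.49,77.44) (closed)

[3] `<polyline>` open polyline, #ff00ff→score S469 F1993: (108.04,27.47) → (55.08,112.78) → (79.86,120.54)

[4] `<path>` open polyline, #ff00ff→score S469 F1993: (142.35,137.29) → (38.93,114.82) → (28.05,68.72)

G21
G90
G0 X84.19 Y147.03
M4 S888
G01 X115.19 Y147.03 F941
G01 X115.19 Y119.18
G01 X84.19 Y119.18
G01 X84.19 Y147.03
G0 X48.49 Y77.44
M4 S888
G01 X44.98 Y85.91 F941
G01 X36.51 Y89.42
G01 X28.04 Y85.91
G01 X24.53 Y77.44
G01 X28.04 Y68.97
G01 X36.51 Y65.46
G01 X44.98 Y68.97
G01 X48.49 Y77.44
G0 X108.04 Y27.47
M4 S469
G01 X55.08 Y112.78 F1993
G01 X79.86 Y120.54
G0 X142.35 Y137.29
M4 S469
G01 X38.93 Y114.82 F1993
G01 X28.05 Y68.72
M5
G0 X0.00 Y0.00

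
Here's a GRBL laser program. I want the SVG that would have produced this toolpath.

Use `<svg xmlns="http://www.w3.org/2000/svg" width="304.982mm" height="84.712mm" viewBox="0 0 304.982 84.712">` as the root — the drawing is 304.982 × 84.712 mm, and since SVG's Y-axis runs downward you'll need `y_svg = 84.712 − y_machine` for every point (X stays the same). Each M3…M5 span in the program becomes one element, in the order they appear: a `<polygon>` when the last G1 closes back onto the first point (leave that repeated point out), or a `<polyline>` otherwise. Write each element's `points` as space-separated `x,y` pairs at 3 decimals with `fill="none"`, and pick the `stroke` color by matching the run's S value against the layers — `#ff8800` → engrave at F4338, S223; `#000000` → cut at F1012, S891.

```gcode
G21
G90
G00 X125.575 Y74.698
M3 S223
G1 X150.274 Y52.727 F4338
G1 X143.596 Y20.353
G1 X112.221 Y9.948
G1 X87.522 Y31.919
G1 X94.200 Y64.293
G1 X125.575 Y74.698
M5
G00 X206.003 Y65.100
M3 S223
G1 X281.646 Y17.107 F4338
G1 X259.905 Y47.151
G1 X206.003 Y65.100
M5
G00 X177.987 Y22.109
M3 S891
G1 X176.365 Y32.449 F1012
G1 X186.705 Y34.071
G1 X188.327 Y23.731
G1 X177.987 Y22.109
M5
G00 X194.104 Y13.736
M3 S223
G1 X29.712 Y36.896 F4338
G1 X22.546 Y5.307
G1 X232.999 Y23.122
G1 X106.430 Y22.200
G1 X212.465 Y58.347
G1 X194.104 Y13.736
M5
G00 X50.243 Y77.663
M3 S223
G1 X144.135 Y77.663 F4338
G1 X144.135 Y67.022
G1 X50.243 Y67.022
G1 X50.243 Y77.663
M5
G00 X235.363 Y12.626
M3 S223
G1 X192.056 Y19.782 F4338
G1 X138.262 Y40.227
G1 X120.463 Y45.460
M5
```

<svg xmlns="http://www.w3.org/2000/svg" width="304.982mm" height="84.712mm" viewBox="0 0 304.982 84.712">
  <polygon points="125.575,10.014 150.274,31.985 143.596,64.359 112.221,74.764 87.522,52.793 94.200,20.419" fill="none" stroke="#ff8800"/>
  <polygon points="206.003,19.612 281.646,67.605 259.905,37.561" fill="none" stroke="#ff8800"/>
  <polygon points="177.987,62.603 176.365,52.263 186.705,50.641 188.327,60.981" fill="none" stroke="#000000"/>
  <polygon points="194.104,70.976 29.712,47.816 22.546,79.405 232.999,61.590 106.430,62.512 212.465,26.365" fill="none" stroke="#ff8800"/>
  <polygon points="50.243,7.049 144.135,7.049 144.135,17.690 50.243,17.690" fill="none" stroke="#ff8800"/>
  <polyline points="235.363,72.086 192.056,64.930 138.262,44.485 120.463,39.252" fill="none" stroke="#ff8800"/>
</svg>

Machine Y-up, SVG Y-down with viewBox height 84.712, so y_svg = 84.712 − y_machine; X carries over.

Run 1: S223 ⇒ engrave layer `#ff8800`. The run returns to its start, so emit a `<polygon>` with points (Y-flipped): 125.575,10.014 150.274,31.985 143.596,64.359 112.221,74.764 87.522,52.793 94.200,20.419.

Run 2: the run's S223 means `#ff8800` (engrave). The run returns to its start, so emit a `<polygon>` with points (Y-flipped): 206.003,19.612 281.646,67.605 259.905,37.561.

Run 3: power S891 maps to stroke `#000000` (cut). The run returns to its start, so emit a `<polygon>` with points (Y-flipped): 177.987,62.603 176.365,52.263 186.705,50.641 188.327,60.981.

Run 4: the run's S223 means `#ff8800` (engrave). The run returns to its start, so emit a `<polygon>` with points (Y-flipped): 194.104,70.976 29.712,47.816 22.546,79.405 232.999,61.590 106.430,62.512 212.465,26.365.

Run 5: the run's S223 means `#ff8800` (engrave). The run returns to its start, so emit a `<polygon>` with points (Y-flipped): 50.243,7.049 144.135,7.049 144.135,17.690 50.243,17.690.

Run 6: the run's S223 means `#ff8800` (engrave). The run is open, so emit a `<polyline>` with points (Y-flipped): 235.363,72.086 192.056,64.930 138.262,44.485 120.463,39.252.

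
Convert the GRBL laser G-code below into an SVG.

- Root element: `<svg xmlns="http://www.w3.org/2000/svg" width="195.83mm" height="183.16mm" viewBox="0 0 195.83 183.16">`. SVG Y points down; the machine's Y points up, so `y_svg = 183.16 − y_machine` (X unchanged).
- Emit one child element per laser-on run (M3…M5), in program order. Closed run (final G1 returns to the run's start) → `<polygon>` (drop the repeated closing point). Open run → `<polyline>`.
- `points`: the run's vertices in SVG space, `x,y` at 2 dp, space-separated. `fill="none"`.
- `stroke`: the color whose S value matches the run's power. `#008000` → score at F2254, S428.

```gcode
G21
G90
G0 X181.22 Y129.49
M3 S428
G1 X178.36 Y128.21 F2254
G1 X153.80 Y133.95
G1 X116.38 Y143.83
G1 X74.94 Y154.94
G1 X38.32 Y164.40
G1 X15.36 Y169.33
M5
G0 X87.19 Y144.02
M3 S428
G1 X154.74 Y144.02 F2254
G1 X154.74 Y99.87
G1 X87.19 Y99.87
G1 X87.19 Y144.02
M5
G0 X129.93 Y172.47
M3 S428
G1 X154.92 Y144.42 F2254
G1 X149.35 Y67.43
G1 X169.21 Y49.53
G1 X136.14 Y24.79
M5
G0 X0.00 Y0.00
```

<svg xmlns="http://www.w3.org/2000/svg" width="195.83mm" height="183.16mm" viewBox="0 0 195.83 183.16">
  <polyline points="181.22,53.67 178.36,54.95 153.80,49.21 116.38,39.33 74.94,28.22 38.32,18.76 15.36,13.83" fill="none" stroke="#008000"/>
  <polygon points="87.19,39.14 154.74,39.14 154.74,83.29 87.19,83.29" fill="none" stroke="#008000"/>
  <polyline points="129.93,10.69 154.92,38.74 149.35,115.73 169.21,133.63 136.14,158.37" fill="none" stroke="#008000"/>
</svg>

y_svg = 183.16 − y_m. Every run uses S428, so all elements get stroke `#008000` (score).

[1] open run; points: 181.22,53.67 178.36,54.95 153.80,49.21 116.38,39.33 74.94,28.22 38.32,18.76 15.36,13.83

[2] closed run; points: 87.19,39.14 154.74,39.14 154.74,83.29 87.19,83.29

[3] open run; points: 129.93,10.69 154.92,38.74 149.35,115.73 169.21,133.63 136.14,158.37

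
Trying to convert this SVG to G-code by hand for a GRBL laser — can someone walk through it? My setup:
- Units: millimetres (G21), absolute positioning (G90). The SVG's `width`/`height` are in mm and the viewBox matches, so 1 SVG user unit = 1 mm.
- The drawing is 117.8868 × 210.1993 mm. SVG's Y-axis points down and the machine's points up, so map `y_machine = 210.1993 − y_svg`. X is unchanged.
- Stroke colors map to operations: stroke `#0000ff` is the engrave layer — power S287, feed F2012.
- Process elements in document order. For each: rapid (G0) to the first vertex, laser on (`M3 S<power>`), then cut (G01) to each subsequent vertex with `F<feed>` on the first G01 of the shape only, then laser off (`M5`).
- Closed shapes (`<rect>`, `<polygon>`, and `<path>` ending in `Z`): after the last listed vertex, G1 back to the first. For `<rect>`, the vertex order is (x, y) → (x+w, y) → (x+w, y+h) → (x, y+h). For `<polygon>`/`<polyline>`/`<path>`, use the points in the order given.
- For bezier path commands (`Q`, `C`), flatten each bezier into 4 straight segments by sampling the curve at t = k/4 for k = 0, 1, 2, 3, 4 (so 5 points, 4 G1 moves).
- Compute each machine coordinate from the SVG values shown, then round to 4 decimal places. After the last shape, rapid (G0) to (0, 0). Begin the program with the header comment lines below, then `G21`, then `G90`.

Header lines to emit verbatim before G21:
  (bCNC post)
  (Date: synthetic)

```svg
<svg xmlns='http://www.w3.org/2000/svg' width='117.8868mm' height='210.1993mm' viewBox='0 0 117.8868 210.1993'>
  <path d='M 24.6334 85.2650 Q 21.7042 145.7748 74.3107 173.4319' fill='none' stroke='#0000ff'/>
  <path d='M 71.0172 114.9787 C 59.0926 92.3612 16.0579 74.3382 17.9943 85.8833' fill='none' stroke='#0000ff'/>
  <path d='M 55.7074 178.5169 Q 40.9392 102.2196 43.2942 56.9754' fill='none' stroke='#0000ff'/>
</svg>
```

(bCNC post)
(Date: synthetic)
G21
G90
G0 X24.6334 Y124.9343
M3 S287
G01 X26.6398 Y96.7327 F2012
G01 X35.5881 Y72.6377
G01 X51.4784 Y52.6492
G01 X74.3107 Y36.7674
M5
G0 X71.0172 Y95.2206
M3 S287
G01 X57.4294 Y110.9320 F2012
G01 X39.3079 Y122.5793
G01 X23.7853 Y127.8210
G01 X17.9943 Y124.3160
M5
G0 X55.7074 Y31.6824
M3 S287
G01 X49.3935 Y67.8902 F2012
G01 X45.2200 Y100.2164
G01 X43.1869 Y128.6610
G01 X43.2942 Y153.2239
M5
G0 X0.0000 Y0.0000

1 u = 1 mm; y_m = 210.1993 − y.

[1] `<path>` quadratic bezier, #0000ff→engrave S287 F2012: (24.6334,124.9343) → (26.6398,96.7327) → (35.5881,72.6377) → (51.4784,52.6492) → (74.3107,36.7674)

[2] `<path>` cubic bezier, #0000ff→engrave S287 F2012: (71.0172,95.2206) → (57.4294,110.9320) → (39.3079,122.5793) → (23.7853,127.8210) → (17.9943,124.3160)

[3] `<path>` quadratic bezier, #0000ff→engrave S287 F2012: (55.7074,31.6824) → (49.3935,67.8902) → (45.2200,100.2164) → (43.1869,128.6610) → (43.2942,153.2239)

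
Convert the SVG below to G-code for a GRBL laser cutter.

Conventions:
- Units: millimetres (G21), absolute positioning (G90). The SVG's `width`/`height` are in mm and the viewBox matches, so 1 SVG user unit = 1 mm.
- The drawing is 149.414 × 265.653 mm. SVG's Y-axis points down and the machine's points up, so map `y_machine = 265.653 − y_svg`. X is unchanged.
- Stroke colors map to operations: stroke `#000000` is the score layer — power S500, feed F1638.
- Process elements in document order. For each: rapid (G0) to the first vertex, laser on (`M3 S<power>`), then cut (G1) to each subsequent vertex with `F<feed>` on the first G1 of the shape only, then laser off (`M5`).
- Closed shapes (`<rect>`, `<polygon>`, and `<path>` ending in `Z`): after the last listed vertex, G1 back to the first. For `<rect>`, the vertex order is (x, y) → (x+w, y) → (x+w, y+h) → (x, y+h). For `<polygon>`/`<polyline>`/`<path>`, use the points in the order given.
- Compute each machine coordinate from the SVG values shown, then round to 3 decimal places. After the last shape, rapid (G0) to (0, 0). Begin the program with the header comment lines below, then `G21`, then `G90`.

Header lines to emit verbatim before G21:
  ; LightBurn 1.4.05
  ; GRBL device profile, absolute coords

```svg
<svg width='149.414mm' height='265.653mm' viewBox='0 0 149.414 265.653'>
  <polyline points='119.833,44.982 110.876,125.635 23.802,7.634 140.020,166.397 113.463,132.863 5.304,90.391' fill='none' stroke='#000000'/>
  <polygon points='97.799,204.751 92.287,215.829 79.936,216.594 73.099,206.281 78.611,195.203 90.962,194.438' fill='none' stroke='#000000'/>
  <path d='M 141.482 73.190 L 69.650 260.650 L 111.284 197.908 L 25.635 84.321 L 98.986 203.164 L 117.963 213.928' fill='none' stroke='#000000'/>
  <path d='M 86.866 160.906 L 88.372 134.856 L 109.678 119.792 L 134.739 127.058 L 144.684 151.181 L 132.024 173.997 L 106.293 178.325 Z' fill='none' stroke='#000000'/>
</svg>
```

; LightBurn 1.4.05
; GRBL device profile, absolute coords
G21
G90
G0 X119.833 Y220.671
M3 S500
G1 X110.876 Y140.018 F1638
G1 X23.802 Y258.019
G1 X140.020 Y99.256
G1 X113.463 Y132.790
G1 X5.304 Y175.262
M5
G0 X97.799 Y60.902
M3 S500
G1 X92.287 Y49.824 F1638
G1 X79.936 Y49.059
G1 X73.099 Y59.372
G1 X78.611 Y70.450
G1 X90.962 Y71.215
G1 X97.799 Y60.902
M5
G0 X141.482 Y192.463
M3 S500
G1 X69.650 Y5.003 F1638
G1 X111.284 Y67.745
G1 X25.635 Y181.332
G1 X98.986 Y62.489
G1 X117.963 Y51.725
M5
G0 X86.866 Y104.747
M3 S500
G1 X88.372 Y130.797 F1638
G1 X109.678 Y145.861
G1 X134.739 Y138.595
G1 X144.684 Y114.472
G1 X132.024 Y91.656
G1 X106.293 Y87.328
G1 X86.866 Y104.747
M5
G0 X0.000 Y0.000

1 u = 1 mm; y_m = 265.653 − y.

[1] `<polyline>` open polyline, #000000→score S500 F1638: (119.833,220.671) → (110.876,140.018) → (23.802,258.019) → (140.020,99.256) → (113.463,132.790) → (5.304,175.262)

[2] `<polygon>` regular polygon, #000000→score S500 F1638: (97.799,60.902) → (92.287,49.824) → (79.936,49.059) → (73.099,59.372) → (78.611,70.450) → (90.962,71.215) → (97.799,60.902) (closed)

[3] `<path>` open polyline, #000000→score S500 F1638: (141.482,192.463) → (69.650,5.003) → (111.284,67.745) → (25.635,181.332) → (98.986,62.489) → (117.963,51.725)

[4] `<path>` regular polygon, #000000→score S500 F1638: (86.866,104.747) → (88.372,130.797) → (109.678,145.861) → (134.739,138.595) → (144.684,114.472) → (132.024,91.656) → (106.293,87.328) → (86.866,104.747) (closed)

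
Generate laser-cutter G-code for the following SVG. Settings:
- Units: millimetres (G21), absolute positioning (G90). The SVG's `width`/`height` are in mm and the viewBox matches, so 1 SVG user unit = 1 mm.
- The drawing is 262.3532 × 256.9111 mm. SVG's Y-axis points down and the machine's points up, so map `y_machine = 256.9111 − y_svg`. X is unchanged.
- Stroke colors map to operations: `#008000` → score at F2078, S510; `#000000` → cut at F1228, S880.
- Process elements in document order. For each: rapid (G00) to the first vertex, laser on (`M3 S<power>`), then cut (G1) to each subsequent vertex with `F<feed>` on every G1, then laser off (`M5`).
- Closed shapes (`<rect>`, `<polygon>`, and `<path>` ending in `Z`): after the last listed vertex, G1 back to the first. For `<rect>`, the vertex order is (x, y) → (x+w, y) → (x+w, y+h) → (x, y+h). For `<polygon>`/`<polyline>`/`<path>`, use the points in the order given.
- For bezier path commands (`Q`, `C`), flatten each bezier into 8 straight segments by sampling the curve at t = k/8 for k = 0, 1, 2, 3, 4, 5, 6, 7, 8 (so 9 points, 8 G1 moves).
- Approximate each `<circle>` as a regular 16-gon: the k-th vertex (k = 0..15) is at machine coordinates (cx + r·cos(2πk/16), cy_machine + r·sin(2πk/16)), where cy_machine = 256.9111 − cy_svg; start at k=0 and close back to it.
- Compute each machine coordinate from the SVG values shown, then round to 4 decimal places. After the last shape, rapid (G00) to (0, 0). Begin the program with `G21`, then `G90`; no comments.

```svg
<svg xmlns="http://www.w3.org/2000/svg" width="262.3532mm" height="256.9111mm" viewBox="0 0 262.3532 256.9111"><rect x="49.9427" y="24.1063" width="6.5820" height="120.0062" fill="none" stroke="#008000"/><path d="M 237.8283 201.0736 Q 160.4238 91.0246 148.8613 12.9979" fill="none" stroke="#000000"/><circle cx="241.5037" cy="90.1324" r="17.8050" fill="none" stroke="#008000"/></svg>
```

G21
G90
G00 X49.9427 Y232.8048
M3 S510
G1 X56.5247 Y232.8048 F2078
G1 X56.5247 Y112.7986 F2078
G1 X49.9427 Y112.7986 F2078
G1 X49.9427 Y232.8048 F2078
M5
G00 X237.8283 Y55.8375
M3 S880
G1 X219.5060 Y82.8494 F1228
G1 X203.2412 Y108.8606 F1228
G1 X189.0340 Y133.8711 F1228
G1 X176.8843 Y157.8809 F1228
G1 X166.7922 Y180.8900 F1228
G1 X158.7577 Y202.8985 F1228
G1 X152.7807 Y223.9062 F1228
G1 X148.8613 Y243.9132 F1228
M5
G00 X259.3087 Y166.7787
M3 S510
G1 X257.9534 Y173.5924 F2078
G1 X254.0937 Y179.3687 F2078
G1 X248.3174 Y183.2284 F2078
G1 X241.5037 Y184.5837 F2078
G1 X234.6900 Y183.2284 F2078
G1 X228.9137 Y179.3687 F2078
G1 X225.0540 Y173.5924 F2078
G1 X223.6987 Y166.7787 F2078
G1 X225.0540 Y159.9650 F2078
G1 X228.9137 Y154.1887 F2078
G1 X234.6900 Y150.3290 F2078
G1 X241.5037 Y148.9737 F2078
G1 X248.3174 Y150.3290 F2078
G1 X254.0937 Y154.1887 F2078
G1 X257.9534 Y159.9650 F2078
G1 X259.3087 Y166.7787 F2078
M5
G00 X0.0000 Y0.0000

viewBox `0 0 262.3532 256.9111` with mm width/height → 1 unit = 1 mm. Flip: y_m = 256.9111 − y_svg.

**Shape 1** — `<rect>` rectangle, stroke `#008000` → score (S510, F2078). Machine vertices: (49.9427,232.8048) → (56.5247,232.8048) → (56.5247,112.7986) → (49.9427,112.7986) → (49.9427,232.8048). Closed: final G1 returns to the first vertex.

**Shape 2** — `<path>` quadratic bezier, stroke `#000000` → cut (S880, F1228). Control points (SVG): P0=(237.8283,201.0736), P1=(160.4238,91.0246), P2=(148.8613,12.9979); sampled at t=k/8. Machine vertices: (237.8283,55.8375) → (219.5060,82.8494) → (203.2412,108.8606) → (189.0340,133.8711) → (176.8843,157.8809) → (166.7922,180.8900) → (158.7577,202.8985) → (152.7807,223.9062) → (148.8613,243.9132). Open path.

**Shape 3** — `<circle>` circle, stroke `#008000` → score (S510, F2078). Machine vertices: (259.3087,166.7787) → (257.9534,173.5924) → (254.0937,179.3687) → (248.3174,183.2284) → (241.5037,184.5837) → (234.6900,183.2284) → (228.9137,179.3687) → (225.0540,173.5924) → (223.6987,166.7787) → (225.0540,159.9650) → (228.9137,154.1887) → (234.6900,150.3290) → (241.5037,148.9737) → (248.3174,150.3290) → (254.0937,154.1887) → (257.9534,159.9650) → (259.3087,166.7787). Closed: final G1 returns to the first vertex.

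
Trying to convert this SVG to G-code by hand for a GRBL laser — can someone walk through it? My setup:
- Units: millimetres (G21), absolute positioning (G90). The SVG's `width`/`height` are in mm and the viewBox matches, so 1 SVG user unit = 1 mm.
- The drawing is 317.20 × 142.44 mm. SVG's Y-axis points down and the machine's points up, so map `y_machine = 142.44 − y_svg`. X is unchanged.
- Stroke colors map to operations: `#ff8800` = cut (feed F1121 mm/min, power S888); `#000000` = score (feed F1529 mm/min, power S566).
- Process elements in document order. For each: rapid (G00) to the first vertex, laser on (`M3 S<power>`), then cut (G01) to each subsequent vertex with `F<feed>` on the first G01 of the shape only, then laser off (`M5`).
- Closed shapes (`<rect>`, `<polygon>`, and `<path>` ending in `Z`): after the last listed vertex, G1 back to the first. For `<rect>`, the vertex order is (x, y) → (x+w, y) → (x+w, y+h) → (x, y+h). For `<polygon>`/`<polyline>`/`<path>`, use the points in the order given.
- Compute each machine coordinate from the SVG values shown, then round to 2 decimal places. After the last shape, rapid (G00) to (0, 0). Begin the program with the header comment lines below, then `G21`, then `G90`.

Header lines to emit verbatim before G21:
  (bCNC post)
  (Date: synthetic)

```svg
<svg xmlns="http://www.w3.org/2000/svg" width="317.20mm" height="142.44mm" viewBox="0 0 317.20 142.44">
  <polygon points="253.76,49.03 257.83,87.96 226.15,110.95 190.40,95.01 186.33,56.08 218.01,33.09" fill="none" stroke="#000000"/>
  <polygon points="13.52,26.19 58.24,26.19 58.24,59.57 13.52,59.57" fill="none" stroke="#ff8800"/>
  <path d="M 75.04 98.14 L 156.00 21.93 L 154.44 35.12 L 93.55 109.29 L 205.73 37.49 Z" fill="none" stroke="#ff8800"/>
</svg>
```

1 u = 1 mm; y_m = 142.44 − y.

[1] `<polygon>` regular polygon, #000000→score S566 F1529: (253.76,93.41) → (257.83,54.48) → (226.15,31.49) → (190.40,47.43) → (186.33,86.36) → (218.01,109.35) → (253.76,93.41) (closed)

[2] `<polygon>` rectangle, #ff8800→cut S888 F1121: (13.52,116.25) → (58.24,116.25) → (58.24,82.87) → (13.52,82.87) → (13.52,116.25) (closed)

[3] `<path>` closed polygon, #ff8800→cut S888 F1121: (75.04,44.30) → (156.00,120.51) → (154.44,107.32) → (93.55,33.15) → (205.73,104.95) → (75.04,44.30) (closed)

(bCNC post)
(Date: synthetic)
G21
G90
G00 X253.76 Y93.41
M3 S566
G01 X257.83 Y54.48 F1529
G01 X226.15 Y31.49
G01 X190.40 Y47.43
G01 X186.33 Y86.36
G01 X218.01 Y109.35
G01 X253.76 Y93.41
M5
G00 X13.52 Y116.25
M3 S888
G01 X58.24 Y116.25 F1121
G01 X58.24 Y82.87
G01 X13.52 Y82.87
G01 X13.52 Y116.25
M5
G00 X75.04 Y44.30
M3 S888
G01 X156.00 Y120.51 F1121
G01 X154.44 Y107.32
G01 X93.55 Y33.15
G01 X205.73 Y104.95
G01 X75.04 Y44.30
M5
G00 X0.00 Y0.00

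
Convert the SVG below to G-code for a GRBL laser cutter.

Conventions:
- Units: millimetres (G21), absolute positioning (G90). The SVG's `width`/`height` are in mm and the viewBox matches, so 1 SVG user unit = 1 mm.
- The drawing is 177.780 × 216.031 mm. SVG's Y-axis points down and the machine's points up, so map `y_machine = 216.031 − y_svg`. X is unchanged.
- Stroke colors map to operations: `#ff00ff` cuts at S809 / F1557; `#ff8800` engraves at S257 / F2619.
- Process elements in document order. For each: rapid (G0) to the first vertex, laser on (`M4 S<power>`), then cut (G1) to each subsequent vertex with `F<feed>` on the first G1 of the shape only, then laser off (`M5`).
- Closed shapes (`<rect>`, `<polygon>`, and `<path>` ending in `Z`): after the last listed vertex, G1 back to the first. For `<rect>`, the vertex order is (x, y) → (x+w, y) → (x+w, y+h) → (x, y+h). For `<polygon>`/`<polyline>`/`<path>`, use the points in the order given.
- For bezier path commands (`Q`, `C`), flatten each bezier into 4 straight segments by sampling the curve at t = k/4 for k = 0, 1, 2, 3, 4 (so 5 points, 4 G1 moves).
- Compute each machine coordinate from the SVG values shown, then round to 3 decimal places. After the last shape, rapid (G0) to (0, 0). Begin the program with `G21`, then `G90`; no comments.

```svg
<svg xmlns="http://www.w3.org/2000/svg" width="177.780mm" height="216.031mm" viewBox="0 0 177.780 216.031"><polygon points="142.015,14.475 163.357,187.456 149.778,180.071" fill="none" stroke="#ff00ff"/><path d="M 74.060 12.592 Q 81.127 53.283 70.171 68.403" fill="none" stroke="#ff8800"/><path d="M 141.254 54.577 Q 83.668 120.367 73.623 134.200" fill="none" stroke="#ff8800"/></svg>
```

Since the viewBox matches the mm dimensions, user units are millimetres directly. The only transform is the Y-flip y_m = 216.031 − y_svg.

Shape 1 is a closed polygon drawn with `<polygon>`. Its stroke #ff00ff means cut at S809, F1557. After flipping Y the toolpath is (142.015,201.556) → (163.357,28.575) → (149.778,35.960) → (142.015,201.556), returning to the start.

Shape 2 is a quadratic bezier drawn with `<path>`. Its stroke #ff8800 means engrave at S257, F2619. After flipping Y the toolpath is (74.060,203.439) → (76.467,184.692) → (76.621,169.141) → (74.523,156.786) → (70.171,147.628).

Shape 3 is a quadratic bezier drawn with `<path>`. Its stroke #ff8800 means engrave at S257, F2619. After flipping Y the toolpath is (141.254,161.454) → (115.432,131.806) → (95.553,108.653) → (81.617,91.995) → (73.623,81.831).

G21
G90
G0 X142.015 Y201.556
M4 S809
G1 X163.357 Y28.575 F1557
G1 X149.778 Y35.960
G1 X142.015 Y201.556
M5
G0 X74.060 Y203.439
M4 S257
G1 X76.467 Y184.692 F2619
G1 X76.621 Y169.141
G1 X74.523 Y156.786
G1 X70.171 Y147.628
M5
G0 X141.254 Y161.454
M4 S257
G1 X115.432 Y131.806 F2619
G1 X95.553 Y108.653
G1 X81.617 Y91.995
G1 X73.623 Y81.831
M5
G0 X0.000 Y0.000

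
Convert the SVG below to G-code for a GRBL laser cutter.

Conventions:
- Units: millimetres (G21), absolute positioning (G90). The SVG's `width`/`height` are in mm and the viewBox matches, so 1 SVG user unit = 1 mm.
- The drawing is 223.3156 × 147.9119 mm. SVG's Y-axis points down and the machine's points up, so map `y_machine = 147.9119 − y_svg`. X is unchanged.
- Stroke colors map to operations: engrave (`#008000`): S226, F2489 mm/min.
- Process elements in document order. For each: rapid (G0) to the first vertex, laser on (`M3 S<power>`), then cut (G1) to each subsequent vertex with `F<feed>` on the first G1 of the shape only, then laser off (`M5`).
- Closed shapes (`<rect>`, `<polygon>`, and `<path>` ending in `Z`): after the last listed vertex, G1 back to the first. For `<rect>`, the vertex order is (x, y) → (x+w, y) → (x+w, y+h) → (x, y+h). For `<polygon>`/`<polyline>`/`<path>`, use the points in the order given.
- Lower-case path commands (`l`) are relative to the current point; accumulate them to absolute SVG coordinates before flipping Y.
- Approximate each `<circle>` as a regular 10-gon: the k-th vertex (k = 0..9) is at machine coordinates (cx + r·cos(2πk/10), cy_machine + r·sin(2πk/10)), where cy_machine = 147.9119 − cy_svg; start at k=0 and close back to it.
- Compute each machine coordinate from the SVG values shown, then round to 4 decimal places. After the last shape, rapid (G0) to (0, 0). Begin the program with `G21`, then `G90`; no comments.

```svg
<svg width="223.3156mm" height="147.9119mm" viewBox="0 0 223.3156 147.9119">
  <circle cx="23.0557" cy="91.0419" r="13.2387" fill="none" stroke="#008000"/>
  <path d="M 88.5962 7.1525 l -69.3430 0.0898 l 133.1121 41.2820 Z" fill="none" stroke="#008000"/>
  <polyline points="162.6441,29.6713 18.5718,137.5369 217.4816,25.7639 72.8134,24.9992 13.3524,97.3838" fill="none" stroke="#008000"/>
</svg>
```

G21
G90
G0 X36.2944 Y56.8700
M3 S226
G1 X33.7660 Y64.6515 F2489
G1 X27.1467 Y69.4608
G1 X18.9647 Y69.4608
G1 X12.3454 Y64.6515
G1 X9.8170 Y56.8700
G1 X12.3454 Y49.0885
G1 X18.9647 Y44.2792
G1 X27.1467 Y44.2792
G1 X33.7660 Y49.0885
G1 X36.2944 Y56.8700
M5
G0 X88.5962 Y140.7594
M3 S226
G1 X19.2532 Y140.6696 F2489
G1 X152.3653 Y99.3876
G1 X88.5962 Y140.7594
M5
G0 X162.6441 Y118.2406
M3 S226
G1 X18.5718 Y10.3750 F2489
G1 X217.4816 Y122.1480
G1 X72.8134 Y122.9127
G1 X13.3524 Y50.5281
M5
G0 X0.0000 Y0.0000

Since the viewBox matches the mm dimensions, user units are millimetres directly. The only transform is the Y-flip y_m = 147.9119 − y_svg.

Shape 1 is a circle drawn with `<circle>`. Its stroke #008000 means engrave at S226, F2489. After flipping Y the toolpath is (36.2944,56.8700) → (33.7660,64.6515) → (27.1467,69.4608) → (18.9647,69.4608) → (12.3454,64.6515) → (9.8170,56.8700) → (12.3454,49.0885) → (18.9647,44.2792) → (27.1467,44.2792) → (33.7660,49.0885) → (36.2944,56.8700), returning to the start.

Shape 2 is a closed polygon drawn with `<path>`. Its stroke #008000 means engrave at S226, F2489. After flipping Y the toolpath is (88.5962,140.7594) → (19.2532,140.6696) → (152.3653,99.3876) → (88.5962,140.7594), returning to the start.

Shape 3 is a open polyline drawn with `<polyline>`. Its stroke #008000 means engrave at S226, F2489. After flipping Y the toolpath is (162.6441,118.2406) → (18.5718,10.3750) → (217.4816,122.1480) → (72.8134,122.9127) → (13.3524,50.5281).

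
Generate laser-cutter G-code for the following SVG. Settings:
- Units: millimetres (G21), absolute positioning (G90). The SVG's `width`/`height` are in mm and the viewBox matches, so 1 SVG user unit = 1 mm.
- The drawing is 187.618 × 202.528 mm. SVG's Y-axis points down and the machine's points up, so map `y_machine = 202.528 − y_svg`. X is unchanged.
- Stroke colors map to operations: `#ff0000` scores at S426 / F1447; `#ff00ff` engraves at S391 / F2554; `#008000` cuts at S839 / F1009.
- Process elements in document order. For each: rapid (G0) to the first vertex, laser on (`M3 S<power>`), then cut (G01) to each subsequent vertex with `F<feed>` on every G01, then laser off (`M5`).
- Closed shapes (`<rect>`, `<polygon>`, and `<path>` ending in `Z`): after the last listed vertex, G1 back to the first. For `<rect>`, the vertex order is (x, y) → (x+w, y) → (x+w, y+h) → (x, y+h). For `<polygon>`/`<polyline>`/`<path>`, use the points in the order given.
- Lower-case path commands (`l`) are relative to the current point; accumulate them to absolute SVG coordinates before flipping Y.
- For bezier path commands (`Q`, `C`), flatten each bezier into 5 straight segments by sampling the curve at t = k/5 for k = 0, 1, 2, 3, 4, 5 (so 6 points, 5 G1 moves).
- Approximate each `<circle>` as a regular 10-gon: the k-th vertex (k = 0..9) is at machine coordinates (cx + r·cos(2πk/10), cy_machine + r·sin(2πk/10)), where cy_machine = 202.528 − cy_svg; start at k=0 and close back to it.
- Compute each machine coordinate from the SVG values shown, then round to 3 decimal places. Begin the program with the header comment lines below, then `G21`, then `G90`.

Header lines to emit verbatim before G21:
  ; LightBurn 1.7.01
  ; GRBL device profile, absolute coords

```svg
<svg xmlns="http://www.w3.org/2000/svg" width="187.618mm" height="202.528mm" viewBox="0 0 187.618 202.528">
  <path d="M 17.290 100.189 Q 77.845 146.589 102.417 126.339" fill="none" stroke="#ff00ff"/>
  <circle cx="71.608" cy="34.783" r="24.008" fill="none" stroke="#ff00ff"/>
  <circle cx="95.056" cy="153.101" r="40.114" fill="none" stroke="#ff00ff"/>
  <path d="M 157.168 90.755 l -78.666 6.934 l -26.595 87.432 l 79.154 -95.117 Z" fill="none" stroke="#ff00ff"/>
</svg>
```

; LightBurn 1.7.01
; GRBL device profile, absolute coords
G21
G90
G0 X17.290 Y102.339
M3 S391
G01 X40.073 Y86.445 F2554
G01 X59.977 Y75.883 F2554
G01 X77.002 Y70.653 F2554
G01 X91.149 Y70.755 F2554
G01 X102.417 Y76.189 F2554
M5
G0 X95.616 Y167.745
M3 S391
G01 X91.031 Y181.857 F2554
G01 X79.027 Y190.578 F2554
G01 X64.189 Y190.578 F2554
G01 X52.185 Y181.857 F2554
G01 X47.600 Y167.745 F2554
G01 X52.185 Y153.633 F2554
G01 X64.189 Y144.912 F2554
G01 X79.027 Y144.912 F2554
G01 X91.031 Y153.633 F2554
G01 X95.616 Y167.745 F2554
M5
G0 X135.170 Y49.427
M3 S391
G01 X127.509 Y73.005 F2554
G01 X107.452 Y87.578 F2554
G01 X82.660 Y87.578 F2554
G01 X62.603 Y73.005 F2554
G01 X54.942 Y49.427 F2554
G01 X62.603 Y25.849 F2554
G01 X82.660 Y11.276 F2554
G01 X107.452 Y11.276 F2554
G01 X127.509 Y25.849 F2554
G01 X135.170 Y49.427 F2554
M5
G0 X157.168 Y111.773
M3 S391
G01 X78.502 Y104.839 F2554
G01 X51.907 Y17.407 F2554
G01 X131.061 Y112.524 F2554
G01 X157.168 Y111.773 F2554
M5

Since the viewBox matches the mm dimensions, user units are millimetres directly. The only transform is the Y-flip y_m = 202.528 − y_svg.

Shape 1 is a quadratic bezier drawn with `<path>`. Its stroke #ff00ff means engrave at S391, F2554. After flipping Y the toolpath is (17.290,102.339) → (40.073,86.445) → (59.977,75.883) → (77.002,70.653) → (91.149,70.755) → (102.417,76.189).

Shape 2 is a circle drawn with `<circle>`. Its stroke #ff00ff means engrave at S391, F2554. After flipping Y the toolpath is (95.616,167.745) → (91.031,181.857) → (79.027,190.578) → (64.189,190.578) → (52.185,181.857) → (47.600,167.745) → (52.185,153.633) → (64.189,144.912) → (79.027,144.912) → (91.031,153.633) → (95.616,167.745), returning to the start.

Shape 3 is a circle drawn with `<circle>`. Its stroke #ff00ff means engrave at S391, F2554. After flipping Y the toolpath is (135.170,49.427) → (127.509,73.005) → (107.452,87.578) → (82.660,87.578) → (62.603,73.005) → (54.942,49.427) → (62.603,25.849) → (82.660,11.276) → (107.452,11.276) → (127.509,25.849) → (135.170,49.427), returning to the start.

Shape 4 is a closed polygon drawn with `<path>`. Its stroke #ff00ff means engrave at S391, F2554. After flipping Y the toolpath is (157.168,111.773) → (78.502,104.839) → (51.907,17.407) → (131.061,112.524) → (157.168,111.773), returning to the start.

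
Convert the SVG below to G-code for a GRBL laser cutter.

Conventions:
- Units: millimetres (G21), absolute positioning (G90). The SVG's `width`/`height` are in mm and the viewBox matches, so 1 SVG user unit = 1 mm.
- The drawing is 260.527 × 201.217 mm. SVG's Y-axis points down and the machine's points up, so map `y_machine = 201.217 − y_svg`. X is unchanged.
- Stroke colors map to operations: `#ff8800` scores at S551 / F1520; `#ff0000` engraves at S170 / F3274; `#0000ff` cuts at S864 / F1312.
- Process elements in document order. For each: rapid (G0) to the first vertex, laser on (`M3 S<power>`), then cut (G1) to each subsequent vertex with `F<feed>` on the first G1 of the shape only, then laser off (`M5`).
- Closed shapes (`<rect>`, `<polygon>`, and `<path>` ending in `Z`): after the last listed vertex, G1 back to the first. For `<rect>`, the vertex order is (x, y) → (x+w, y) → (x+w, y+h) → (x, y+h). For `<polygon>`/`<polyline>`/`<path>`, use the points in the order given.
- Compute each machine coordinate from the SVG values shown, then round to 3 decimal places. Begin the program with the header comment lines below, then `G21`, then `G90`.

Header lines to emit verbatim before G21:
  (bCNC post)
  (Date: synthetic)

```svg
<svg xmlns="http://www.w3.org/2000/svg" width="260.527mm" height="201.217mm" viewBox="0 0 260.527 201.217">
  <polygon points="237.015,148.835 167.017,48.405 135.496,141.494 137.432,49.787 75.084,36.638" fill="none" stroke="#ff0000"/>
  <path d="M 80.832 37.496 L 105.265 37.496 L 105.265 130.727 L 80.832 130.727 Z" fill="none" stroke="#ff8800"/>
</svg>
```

(bCNC post)
(Date: synthetic)
G21
G90
G0 X237.015 Y52.382
M3 S170
G1 X167.017 Y152.812 F3274
G1 X135.496 Y59.723
G1 X137.432 Y151.430
G1 X75.084 Y164.579
G1 X237.015 Y52.382
M5
G0 X80.832 Y163.721
M3 S551
G1 X105.265 Y163.721 F1520
G1 X105.265 Y70.490
G1 X80.832 Y70.490
G1 X80.832 Y163.721
M5

Since the viewBox matches the mm dimensions, user units are millimetres directly. The only transform is the Y-flip y_m = 201.217 − y_svg.

Shape 1 is a closed polygon drawn with `<polygon>`. Its stroke #ff0000 means engrave at S170, F3274. After flipping Y the toolpath is (237.015,52.382) → (167.017,152.812) → (135.496,59.723) → (137.432,151.430) → (75.084,164.579) → (237.015,52.382), returning to the start.

Shape 2 is a rectangle drawn with `<path>`. Its stroke #ff8800 means score at S551, F1520. After flipping Y the toolpath is (80.832,163.721) → (105.265,163.721) → (105.265,70.490) → (80.832,70.490) → (80.832,163.721), returning to the start.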